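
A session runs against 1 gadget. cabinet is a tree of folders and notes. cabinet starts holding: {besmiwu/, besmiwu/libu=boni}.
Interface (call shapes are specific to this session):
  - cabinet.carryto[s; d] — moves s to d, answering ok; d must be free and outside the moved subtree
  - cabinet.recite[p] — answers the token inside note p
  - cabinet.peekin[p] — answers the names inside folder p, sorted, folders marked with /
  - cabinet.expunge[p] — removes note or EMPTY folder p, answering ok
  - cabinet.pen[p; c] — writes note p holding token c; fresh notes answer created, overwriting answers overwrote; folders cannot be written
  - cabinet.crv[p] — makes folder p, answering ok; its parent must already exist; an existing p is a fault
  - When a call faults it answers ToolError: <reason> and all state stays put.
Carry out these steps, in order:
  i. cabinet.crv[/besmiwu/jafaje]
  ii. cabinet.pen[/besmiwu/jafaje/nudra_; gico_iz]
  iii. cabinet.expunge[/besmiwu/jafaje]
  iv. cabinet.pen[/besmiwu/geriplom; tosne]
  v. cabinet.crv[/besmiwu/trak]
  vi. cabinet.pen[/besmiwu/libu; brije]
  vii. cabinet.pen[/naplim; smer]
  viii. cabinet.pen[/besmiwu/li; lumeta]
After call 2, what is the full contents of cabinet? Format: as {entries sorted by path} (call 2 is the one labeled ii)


[in] cabinet.crv p=/besmiwu/jafaje
  ok
[in] cabinet.pen p=/besmiwu/jafaje/nudra_ c=gico_iz
  created
[in] cabinet.expunge p=/besmiwu/jafaje
  ToolError: not empty
[in] cabinet.pen p=/besmiwu/geriplom c=tosne
  created
[in] cabinet.crv p=/besmiwu/trak
  ok
[in] cabinet.pen p=/besmiwu/libu c=brije
  overwrote
[in] cabinet.pen p=/naplim c=smer
  created
[in] cabinet.pen p=/besmiwu/li c=lumeta
  created

Answer: {besmiwu/, besmiwu/jafaje/, besmiwu/jafaje/nudra_=gico_iz, besmiwu/libu=boni}


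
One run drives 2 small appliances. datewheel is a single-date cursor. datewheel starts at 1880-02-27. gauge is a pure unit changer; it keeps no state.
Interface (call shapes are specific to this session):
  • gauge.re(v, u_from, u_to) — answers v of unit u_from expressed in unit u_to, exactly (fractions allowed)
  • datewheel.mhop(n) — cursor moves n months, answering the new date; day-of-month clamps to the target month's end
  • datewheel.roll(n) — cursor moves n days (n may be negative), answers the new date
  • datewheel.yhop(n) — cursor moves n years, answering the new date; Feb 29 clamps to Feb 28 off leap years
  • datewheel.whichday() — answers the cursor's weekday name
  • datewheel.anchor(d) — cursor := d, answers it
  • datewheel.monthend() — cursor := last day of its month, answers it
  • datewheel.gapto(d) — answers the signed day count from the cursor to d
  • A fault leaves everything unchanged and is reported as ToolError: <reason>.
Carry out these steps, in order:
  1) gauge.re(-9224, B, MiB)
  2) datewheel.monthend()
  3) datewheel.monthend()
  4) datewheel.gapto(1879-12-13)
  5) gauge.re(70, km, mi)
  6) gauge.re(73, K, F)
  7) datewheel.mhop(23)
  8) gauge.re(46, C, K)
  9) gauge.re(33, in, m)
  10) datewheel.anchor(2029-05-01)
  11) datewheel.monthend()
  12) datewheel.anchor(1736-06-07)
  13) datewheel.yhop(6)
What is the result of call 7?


CALL re[v='-9224'; u_from='B'; u_to='MiB']
RET  -1153/131072
CALL monthend[]
RET  1880-02-29
CALL monthend[]
RET  1880-02-29
CALL gapto[d='1879-12-13']
RET  -78
CALL re[v='70'; u_from='km'; u_to='mi']
RET  546875/12573
CALL re[v='73'; u_from='K'; u_to='F']
RET  -32827/100
CALL mhop[n='23']
RET  1882-01-29
CALL re[v='46'; u_from='C'; u_to='K']
RET  6383/20
CALL re[v='33'; u_from='in'; u_to='m']
RET  4191/5000
CALL anchor[d='2029-05-01']
RET  2029-05-01
CALL monthend[]
RET  2029-05-31
CALL anchor[d='1736-06-07']
RET  1736-06-07
CALL yhop[n='6']
RET  1742-06-07

Answer: 1882-01-29


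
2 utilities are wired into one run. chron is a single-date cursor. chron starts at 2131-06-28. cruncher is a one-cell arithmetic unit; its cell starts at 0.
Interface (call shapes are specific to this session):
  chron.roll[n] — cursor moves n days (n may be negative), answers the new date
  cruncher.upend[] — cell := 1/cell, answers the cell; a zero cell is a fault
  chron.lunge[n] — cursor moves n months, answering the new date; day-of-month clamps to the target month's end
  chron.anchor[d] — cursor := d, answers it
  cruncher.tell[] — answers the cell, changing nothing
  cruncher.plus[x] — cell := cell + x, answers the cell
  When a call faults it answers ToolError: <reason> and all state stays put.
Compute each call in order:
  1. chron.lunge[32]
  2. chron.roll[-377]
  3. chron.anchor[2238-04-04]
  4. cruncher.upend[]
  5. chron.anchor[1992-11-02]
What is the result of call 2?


I use chron.lunge(n→32), → 2134-02-28.
Now I run chron.roll(n→-377), yielding 2133-02-16.
Then chron.anchor(d→2238-04-04), and get 2238-04-04.
Invoking cruncher.upend, giving ToolError: reciprocal of zero.
I call chron.anchor(d→1992-11-02), giving 1992-11-02.

Answer: 2133-02-16


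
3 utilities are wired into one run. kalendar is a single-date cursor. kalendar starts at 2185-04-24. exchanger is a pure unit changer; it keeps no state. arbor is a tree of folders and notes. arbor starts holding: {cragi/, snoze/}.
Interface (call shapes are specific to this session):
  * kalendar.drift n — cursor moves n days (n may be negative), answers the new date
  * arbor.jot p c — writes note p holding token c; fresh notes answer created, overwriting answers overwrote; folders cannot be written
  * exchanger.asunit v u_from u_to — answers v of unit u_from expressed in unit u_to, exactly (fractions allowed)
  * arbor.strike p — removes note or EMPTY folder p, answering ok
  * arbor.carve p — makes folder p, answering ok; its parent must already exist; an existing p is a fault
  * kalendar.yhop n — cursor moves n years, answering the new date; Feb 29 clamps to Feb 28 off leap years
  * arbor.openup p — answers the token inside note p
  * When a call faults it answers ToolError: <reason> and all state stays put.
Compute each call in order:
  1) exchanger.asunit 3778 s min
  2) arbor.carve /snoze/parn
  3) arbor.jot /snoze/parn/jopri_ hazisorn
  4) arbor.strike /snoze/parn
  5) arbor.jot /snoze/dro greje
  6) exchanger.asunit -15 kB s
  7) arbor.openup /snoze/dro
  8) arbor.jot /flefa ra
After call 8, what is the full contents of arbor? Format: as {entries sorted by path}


Answer: {cragi/, flefa=ra, snoze/, snoze/dro=greje, snoze/parn/, snoze/parn/jopri_=hazisorn}

Derivation:
Step: exchanger.asunit[v: 3778; u_from: s; u_to: min]
Result: 1889/30
Step: arbor.carve[p: /snoze/parn]
Result: ok
Step: arbor.jot[p: /snoze/parn/jopri_; c: hazisorn]
Result: created
Step: arbor.strike[p: /snoze/parn]
Result: ToolError: not empty
Step: arbor.jot[p: /snoze/dro; c: greje]
Result: created
Step: exchanger.asunit[v: -15; u_from: kB; u_to: s]
Result: ToolError: incompatible units
Step: arbor.openup[p: /snoze/dro]
Result: greje
Step: arbor.jot[p: /flefa; c: ra]
Result: created


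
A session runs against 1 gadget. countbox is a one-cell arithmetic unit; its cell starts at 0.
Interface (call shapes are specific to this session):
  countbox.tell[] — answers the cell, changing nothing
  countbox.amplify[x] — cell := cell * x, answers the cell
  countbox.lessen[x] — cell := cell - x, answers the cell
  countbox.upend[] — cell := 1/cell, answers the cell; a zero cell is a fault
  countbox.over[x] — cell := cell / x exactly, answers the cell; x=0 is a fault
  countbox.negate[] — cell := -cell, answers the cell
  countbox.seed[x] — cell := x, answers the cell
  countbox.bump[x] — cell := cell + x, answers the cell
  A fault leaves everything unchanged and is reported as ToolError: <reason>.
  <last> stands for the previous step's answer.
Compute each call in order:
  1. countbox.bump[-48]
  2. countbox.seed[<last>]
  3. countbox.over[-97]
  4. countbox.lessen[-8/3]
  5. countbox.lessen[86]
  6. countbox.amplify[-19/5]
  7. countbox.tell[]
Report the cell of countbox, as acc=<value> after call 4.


Answer: acc=920/291

Derivation:
Then bump with x=-48, yielding -48.
I invoke seed with x=<last>, — result: -48.
I try over with x=-97, and see 48/97.
I call lessen with x=-8/3, which returns 920/291.
I run lessen with x=86, yielding -24106/291.
Calling amplify with x=-19/5, — result: 458014/1455.
I try tell(), and observe 458014/1455.


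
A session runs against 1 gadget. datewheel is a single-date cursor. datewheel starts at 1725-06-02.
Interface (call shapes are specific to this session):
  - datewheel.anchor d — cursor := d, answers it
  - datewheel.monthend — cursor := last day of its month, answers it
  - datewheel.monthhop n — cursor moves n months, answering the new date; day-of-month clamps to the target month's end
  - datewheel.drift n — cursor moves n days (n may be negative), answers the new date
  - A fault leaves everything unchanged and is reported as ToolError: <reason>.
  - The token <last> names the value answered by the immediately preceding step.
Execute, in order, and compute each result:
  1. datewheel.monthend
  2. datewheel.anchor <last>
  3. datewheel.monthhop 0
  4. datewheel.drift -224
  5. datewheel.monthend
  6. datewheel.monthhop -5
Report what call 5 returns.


Using datewheel.monthend, and observe 1725-06-30.
I run datewheel.anchor(<last>), giving 1725-06-30.
I try datewheel.monthhop(0), which returns 1725-06-30.
I invoke datewheel.drift(-224), and see 1724-11-18.
I invoke datewheel.monthend, giving 1724-11-30.
Next I call datewheel.monthhop(-5), and see 1724-06-30.

Answer: 1724-11-30


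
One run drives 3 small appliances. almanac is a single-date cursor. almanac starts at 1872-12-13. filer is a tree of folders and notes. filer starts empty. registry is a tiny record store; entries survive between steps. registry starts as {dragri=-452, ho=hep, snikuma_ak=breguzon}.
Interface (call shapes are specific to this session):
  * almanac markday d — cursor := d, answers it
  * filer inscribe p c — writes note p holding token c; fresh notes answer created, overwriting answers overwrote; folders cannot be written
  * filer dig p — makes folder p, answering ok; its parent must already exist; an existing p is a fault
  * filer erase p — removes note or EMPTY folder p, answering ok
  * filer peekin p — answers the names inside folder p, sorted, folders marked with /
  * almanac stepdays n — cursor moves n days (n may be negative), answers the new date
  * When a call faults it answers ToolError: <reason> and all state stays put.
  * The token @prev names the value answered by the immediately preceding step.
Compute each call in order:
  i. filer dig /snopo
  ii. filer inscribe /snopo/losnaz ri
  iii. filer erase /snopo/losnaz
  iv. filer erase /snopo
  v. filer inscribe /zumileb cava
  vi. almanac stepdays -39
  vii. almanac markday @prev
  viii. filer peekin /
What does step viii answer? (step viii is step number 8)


% filer dig p: /snopo
:: ok
% filer inscribe p: /snopo/losnaz c: ri
:: created
% filer erase p: /snopo/losnaz
:: ok
% filer erase p: /snopo
:: ok
% filer inscribe p: /zumileb c: cava
:: created
% almanac stepdays n: -39
:: 1872-11-04
% almanac markday d: @prev
:: 1872-11-04
% filer peekin p: /
:: [zumileb]

Answer: [zumileb]


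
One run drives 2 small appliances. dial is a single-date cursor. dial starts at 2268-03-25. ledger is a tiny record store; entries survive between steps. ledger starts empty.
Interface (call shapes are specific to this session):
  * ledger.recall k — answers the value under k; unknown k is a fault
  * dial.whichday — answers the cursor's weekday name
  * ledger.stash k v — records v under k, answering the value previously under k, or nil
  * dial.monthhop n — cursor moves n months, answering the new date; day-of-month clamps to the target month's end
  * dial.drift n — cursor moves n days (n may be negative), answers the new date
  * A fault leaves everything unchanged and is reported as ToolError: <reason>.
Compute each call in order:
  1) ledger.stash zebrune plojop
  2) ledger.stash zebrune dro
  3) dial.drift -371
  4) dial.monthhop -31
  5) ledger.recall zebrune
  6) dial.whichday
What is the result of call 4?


Answer: 2264-08-20

Derivation:
I call stash using k: zebrune, v: plojop, giving nil.
Invoking stash using k: zebrune, v: dro, which returns plojop.
I use drift using n: -371, which returns 2267-03-20.
I try monthhop using n: -31, and see 2264-08-20.
Using recall using k: zebrune, → dro.
Then whichday, — result: Saturday.


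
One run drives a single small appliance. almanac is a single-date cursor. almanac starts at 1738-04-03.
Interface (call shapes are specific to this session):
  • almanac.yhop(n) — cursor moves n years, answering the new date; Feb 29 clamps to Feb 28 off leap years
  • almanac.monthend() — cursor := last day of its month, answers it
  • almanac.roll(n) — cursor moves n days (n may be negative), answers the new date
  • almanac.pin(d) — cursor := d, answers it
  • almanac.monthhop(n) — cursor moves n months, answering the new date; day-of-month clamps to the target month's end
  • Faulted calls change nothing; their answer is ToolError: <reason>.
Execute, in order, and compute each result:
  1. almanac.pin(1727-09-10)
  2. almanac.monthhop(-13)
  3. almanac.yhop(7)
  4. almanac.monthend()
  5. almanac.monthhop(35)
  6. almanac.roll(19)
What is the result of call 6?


Invoking pin(1727-09-10), and observe 1727-09-10.
I invoke monthhop(-13), and observe 1726-08-10.
Calling yhop(7): 1733-08-10.
Then monthend, which returns 1733-08-31.
I invoke monthhop(35), and observe 1736-07-31.
Using roll(19), giving 1736-08-19.

Answer: 1736-08-19


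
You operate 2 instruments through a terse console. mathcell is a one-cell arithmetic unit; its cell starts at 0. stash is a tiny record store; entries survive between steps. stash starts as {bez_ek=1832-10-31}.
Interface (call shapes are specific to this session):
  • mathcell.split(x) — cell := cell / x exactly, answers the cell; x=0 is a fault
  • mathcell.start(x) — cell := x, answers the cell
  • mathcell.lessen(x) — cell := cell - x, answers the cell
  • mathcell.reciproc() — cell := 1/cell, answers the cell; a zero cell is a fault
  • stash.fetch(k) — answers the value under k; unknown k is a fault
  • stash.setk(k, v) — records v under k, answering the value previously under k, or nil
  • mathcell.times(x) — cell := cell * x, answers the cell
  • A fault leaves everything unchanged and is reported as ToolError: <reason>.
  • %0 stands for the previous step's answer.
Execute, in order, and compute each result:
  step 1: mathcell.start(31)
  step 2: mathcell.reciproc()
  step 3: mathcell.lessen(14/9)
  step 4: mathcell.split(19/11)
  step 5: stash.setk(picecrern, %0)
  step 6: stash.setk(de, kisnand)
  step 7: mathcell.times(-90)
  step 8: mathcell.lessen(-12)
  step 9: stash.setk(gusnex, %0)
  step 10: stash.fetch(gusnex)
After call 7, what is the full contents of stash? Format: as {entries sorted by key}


>>> start x→31
= 31
>>> reciproc
= 1/31
>>> lessen x→14/9
= -425/279
>>> split x→19/11
= -4675/5301
>>> setk k→picecrern v→%0
= nil
>>> setk k→de v→kisnand
= nil
>>> times x→-90
= 46750/589
>>> lessen x→-12
= 53818/589
>>> setk k→gusnex v→%0
= nil
>>> fetch k→gusnex
= 53818/589

Answer: {bez_ek=1832-10-31, de=kisnand, picecrern=-4675/5301}


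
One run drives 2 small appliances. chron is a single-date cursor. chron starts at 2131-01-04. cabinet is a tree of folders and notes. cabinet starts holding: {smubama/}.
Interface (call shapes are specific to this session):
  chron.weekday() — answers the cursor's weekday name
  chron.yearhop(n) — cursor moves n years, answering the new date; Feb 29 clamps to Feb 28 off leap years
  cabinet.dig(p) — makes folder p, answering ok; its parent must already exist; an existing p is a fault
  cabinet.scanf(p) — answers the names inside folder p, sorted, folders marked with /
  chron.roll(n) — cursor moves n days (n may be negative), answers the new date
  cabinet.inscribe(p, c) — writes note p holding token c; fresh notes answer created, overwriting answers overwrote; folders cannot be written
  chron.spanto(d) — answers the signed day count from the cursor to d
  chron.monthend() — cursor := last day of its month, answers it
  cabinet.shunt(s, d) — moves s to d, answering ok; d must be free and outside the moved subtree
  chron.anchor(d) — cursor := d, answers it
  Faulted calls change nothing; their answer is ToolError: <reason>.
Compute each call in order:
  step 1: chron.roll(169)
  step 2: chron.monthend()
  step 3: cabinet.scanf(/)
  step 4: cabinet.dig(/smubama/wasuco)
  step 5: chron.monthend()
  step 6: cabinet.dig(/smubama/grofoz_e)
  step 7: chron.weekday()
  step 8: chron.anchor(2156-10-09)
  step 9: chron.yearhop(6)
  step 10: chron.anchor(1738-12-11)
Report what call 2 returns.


Answer: 2131-06-30

Derivation:
I run chron.roll(n=169), yielding 2131-06-22.
Then chron.monthend(), yielding 2131-06-30.
I try cabinet.scanf(p=/), and see [smubama/].
Next I call cabinet.dig(p=/smubama/wasuco), giving ok.
I try chron.monthend, giving 2131-06-30.
I use cabinet.dig(p=/smubama/grofoz_e): ok.
I run chron.weekday, and observe Saturday.
I run chron.anchor(d=2156-10-09), yielding 2156-10-09.
I invoke chron.yearhop(n=6), yielding 2162-10-09.
Then chron.anchor(d=1738-12-11), → 1738-12-11.


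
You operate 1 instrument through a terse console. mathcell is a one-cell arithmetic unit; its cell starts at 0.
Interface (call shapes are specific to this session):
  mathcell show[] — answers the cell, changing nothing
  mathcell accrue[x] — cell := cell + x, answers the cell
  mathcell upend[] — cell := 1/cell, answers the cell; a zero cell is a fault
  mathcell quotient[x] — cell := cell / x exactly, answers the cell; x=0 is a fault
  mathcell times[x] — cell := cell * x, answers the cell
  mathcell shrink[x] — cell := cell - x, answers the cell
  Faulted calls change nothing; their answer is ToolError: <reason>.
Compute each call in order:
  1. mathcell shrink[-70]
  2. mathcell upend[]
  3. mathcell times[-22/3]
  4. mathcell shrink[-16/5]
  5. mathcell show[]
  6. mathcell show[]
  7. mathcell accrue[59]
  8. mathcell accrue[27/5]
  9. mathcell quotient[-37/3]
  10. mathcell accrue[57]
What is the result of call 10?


Do: mathcell shrink[x='-70']
See: 70
Do: mathcell upend[]
See: 1/70
Do: mathcell times[x='-22/3']
See: -11/105
Do: mathcell shrink[x='-16/5']
See: 65/21
Do: mathcell show[]
See: 65/21
Do: mathcell show[]
See: 65/21
Do: mathcell accrue[x='59']
See: 1304/21
Do: mathcell accrue[x='27/5']
See: 7087/105
Do: mathcell quotient[x='-37/3']
See: -7087/1295
Do: mathcell accrue[x='57']
See: 66728/1295

Answer: 66728/1295


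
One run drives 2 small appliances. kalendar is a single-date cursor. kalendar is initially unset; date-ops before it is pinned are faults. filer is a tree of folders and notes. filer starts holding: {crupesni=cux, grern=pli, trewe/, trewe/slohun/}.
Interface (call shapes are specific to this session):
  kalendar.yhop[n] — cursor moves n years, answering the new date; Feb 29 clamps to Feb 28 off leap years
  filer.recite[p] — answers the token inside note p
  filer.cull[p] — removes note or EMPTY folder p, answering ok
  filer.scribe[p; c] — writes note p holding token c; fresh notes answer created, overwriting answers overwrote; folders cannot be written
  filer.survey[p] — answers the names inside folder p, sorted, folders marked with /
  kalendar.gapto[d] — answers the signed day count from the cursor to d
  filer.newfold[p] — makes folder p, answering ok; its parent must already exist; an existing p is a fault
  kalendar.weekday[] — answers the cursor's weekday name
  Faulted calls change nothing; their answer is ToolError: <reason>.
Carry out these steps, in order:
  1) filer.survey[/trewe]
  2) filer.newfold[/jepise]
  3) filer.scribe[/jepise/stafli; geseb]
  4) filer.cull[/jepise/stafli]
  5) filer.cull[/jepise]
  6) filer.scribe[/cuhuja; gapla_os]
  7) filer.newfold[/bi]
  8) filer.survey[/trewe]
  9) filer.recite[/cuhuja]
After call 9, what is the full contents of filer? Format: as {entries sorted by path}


# filer.survey(p=/trewe) => [slohun/]
# filer.newfold(p=/jepise) => ok
# filer.scribe(p=/jepise/stafli, c=geseb) => created
# filer.cull(p=/jepise/stafli) => ok
# filer.cull(p=/jepise) => ok
# filer.scribe(p=/cuhuja, c=gapla_os) => created
# filer.newfold(p=/bi) => ok
# filer.survey(p=/trewe) => [slohun/]
# filer.recite(p=/cuhuja) => gapla_os

Answer: {bi/, crupesni=cux, cuhuja=gapla_os, grern=pli, trewe/, trewe/slohun/}


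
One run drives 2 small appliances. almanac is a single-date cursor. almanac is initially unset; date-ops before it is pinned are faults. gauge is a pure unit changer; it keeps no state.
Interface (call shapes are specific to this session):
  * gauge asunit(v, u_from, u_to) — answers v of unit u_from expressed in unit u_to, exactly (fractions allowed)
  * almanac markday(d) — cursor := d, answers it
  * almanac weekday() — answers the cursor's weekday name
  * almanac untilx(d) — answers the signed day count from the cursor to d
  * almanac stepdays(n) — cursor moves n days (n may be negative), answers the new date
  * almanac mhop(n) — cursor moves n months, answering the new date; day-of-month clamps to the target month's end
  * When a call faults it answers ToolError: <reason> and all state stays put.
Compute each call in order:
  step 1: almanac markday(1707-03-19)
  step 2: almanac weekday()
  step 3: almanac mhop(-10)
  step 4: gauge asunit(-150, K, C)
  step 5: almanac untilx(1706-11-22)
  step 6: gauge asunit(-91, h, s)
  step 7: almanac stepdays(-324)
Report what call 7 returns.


Next I call almanac markday with d=1707-03-19, which returns 1707-03-19.
Next I call almanac weekday(), and see Saturday.
I invoke almanac mhop with n=-10, and get 1706-05-19.
I try gauge asunit with v=-150, u_from=K, u_to=C, yielding -8463/20.
I call almanac untilx with d=1706-11-22, → 187.
I run gauge asunit with v=-91, u_from=h, u_to=s: -327600.
Using almanac stepdays with n=-324, which returns 1705-06-29.

Answer: 1705-06-29


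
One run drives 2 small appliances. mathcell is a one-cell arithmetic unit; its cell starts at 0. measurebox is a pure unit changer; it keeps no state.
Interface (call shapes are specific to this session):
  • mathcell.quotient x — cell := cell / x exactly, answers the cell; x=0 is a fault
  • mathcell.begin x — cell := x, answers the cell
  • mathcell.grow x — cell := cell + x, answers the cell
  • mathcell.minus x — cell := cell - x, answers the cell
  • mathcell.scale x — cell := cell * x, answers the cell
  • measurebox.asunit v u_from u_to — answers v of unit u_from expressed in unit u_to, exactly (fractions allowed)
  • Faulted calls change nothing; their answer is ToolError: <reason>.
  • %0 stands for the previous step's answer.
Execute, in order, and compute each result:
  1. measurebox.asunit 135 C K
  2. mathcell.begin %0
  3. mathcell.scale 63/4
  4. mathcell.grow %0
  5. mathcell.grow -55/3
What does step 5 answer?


[in] measurebox.asunit v→135 u_from→C u_to→K
= 8163/20
[in] mathcell.begin x→%0
= 8163/20
[in] mathcell.scale x→63/4
= 514269/80
[in] mathcell.grow x→%0
= 514269/40
[in] mathcell.grow x→-55/3
= 1540607/120

Answer: 1540607/120


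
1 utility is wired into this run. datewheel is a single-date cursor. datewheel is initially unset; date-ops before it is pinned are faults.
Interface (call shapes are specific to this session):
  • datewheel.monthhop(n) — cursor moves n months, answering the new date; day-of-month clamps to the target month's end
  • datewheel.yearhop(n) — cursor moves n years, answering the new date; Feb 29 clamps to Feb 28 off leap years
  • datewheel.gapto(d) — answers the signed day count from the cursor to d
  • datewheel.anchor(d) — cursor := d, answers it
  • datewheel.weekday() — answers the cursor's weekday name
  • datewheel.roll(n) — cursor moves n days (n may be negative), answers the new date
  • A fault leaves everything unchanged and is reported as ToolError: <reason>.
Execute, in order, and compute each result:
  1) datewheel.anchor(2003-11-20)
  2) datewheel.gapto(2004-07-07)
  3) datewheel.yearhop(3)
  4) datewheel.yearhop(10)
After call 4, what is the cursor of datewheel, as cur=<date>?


I run datewheel.anchor passing d=2003-11-20, and observe 2003-11-20.
Now I run datewheel.gapto passing d=2004-07-07, and get 230.
I call datewheel.yearhop passing n=3, and see 2006-11-20.
I use datewheel.yearhop passing n=10, and observe 2016-11-20.

Answer: cur=2016-11-20


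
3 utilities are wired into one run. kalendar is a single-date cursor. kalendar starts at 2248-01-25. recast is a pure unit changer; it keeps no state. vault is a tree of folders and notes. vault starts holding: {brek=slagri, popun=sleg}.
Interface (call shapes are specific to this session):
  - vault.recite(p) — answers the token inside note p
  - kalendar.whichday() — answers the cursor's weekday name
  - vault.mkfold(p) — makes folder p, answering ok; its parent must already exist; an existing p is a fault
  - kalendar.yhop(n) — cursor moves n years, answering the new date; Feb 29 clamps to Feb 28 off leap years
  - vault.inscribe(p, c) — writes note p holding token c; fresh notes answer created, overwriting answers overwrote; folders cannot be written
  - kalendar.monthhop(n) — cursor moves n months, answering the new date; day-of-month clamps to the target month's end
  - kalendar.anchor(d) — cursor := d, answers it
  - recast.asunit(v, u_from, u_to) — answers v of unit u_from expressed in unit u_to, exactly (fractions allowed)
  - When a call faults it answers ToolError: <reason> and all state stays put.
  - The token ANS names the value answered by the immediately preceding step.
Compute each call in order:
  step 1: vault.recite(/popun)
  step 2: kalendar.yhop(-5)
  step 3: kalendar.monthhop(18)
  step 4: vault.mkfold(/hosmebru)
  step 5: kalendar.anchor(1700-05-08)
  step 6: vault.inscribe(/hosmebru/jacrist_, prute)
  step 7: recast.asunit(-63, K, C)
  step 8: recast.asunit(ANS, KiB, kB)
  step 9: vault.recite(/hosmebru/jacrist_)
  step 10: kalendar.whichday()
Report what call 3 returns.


Answer: 2244-07-25

Derivation:
-> vault.recite(p='/popun')
<- sleg
-> kalendar.yhop(n='-5')
<- 2243-01-25
-> kalendar.monthhop(n='18')
<- 2244-07-25
-> vault.mkfold(p='/hosmebru')
<- ok
-> kalendar.anchor(d='1700-05-08')
<- 1700-05-08
-> vault.inscribe(p='/hosmebru/jacrist_', c='prute')
<- created
-> recast.asunit(v='-63', u_from='K', u_to='C')
<- -6723/20
-> recast.asunit(v='ANS', u_from='KiB', u_to='kB')
<- -215136/625
-> vault.recite(p='/hosmebru/jacrist_')
<- prute
-> kalendar.whichday()
<- Saturday


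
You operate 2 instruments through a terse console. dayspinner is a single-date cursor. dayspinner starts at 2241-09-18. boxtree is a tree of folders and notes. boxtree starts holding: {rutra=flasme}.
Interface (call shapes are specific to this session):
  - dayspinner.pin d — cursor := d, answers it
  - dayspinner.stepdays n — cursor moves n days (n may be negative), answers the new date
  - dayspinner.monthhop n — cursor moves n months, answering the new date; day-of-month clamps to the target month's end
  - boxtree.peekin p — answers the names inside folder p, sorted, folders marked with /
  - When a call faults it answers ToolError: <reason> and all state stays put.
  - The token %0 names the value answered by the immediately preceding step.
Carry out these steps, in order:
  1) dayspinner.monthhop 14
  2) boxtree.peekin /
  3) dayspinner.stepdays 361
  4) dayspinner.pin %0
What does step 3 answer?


Step: dayspinner.monthhop[n=14]
Result: 2242-11-18
Step: boxtree.peekin[p=/]
Result: [rutra]
Step: dayspinner.stepdays[n=361]
Result: 2243-11-14
Step: dayspinner.pin[d=%0]
Result: 2243-11-14

Answer: 2243-11-14


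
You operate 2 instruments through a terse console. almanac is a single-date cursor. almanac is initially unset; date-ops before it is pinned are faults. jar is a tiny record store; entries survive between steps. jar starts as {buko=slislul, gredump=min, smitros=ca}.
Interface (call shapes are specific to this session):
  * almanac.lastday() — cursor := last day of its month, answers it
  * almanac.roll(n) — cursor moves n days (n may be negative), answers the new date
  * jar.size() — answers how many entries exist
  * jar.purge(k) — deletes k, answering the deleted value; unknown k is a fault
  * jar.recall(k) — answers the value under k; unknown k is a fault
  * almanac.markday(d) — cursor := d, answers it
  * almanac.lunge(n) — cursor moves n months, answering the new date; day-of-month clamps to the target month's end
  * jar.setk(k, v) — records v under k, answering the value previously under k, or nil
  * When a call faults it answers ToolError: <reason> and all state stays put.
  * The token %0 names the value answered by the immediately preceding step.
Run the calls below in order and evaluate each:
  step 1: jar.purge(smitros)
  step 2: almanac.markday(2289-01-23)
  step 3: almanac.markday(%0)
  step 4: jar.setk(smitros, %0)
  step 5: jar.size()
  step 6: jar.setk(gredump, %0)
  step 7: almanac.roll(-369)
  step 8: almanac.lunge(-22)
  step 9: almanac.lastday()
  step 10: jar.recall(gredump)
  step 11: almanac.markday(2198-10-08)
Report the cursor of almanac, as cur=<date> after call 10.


Answer: cur=2286-03-31

Derivation:
# 1. purge(smitros) -> ca
# 2. markday(2289-01-23) -> 2289-01-23
# 3. markday(%0) -> 2289-01-23
# 4. setk(smitros, %0) -> nil
# 5. size() -> 3
# 6. setk(gredump, %0) -> min
# 7. roll(-369) -> 2288-01-20
# 8. lunge(-22) -> 2286-03-20
# 9. lastday() -> 2286-03-31
# 10. recall(gredump) -> 3
# 11. markday(2198-10-08) -> 2198-10-08


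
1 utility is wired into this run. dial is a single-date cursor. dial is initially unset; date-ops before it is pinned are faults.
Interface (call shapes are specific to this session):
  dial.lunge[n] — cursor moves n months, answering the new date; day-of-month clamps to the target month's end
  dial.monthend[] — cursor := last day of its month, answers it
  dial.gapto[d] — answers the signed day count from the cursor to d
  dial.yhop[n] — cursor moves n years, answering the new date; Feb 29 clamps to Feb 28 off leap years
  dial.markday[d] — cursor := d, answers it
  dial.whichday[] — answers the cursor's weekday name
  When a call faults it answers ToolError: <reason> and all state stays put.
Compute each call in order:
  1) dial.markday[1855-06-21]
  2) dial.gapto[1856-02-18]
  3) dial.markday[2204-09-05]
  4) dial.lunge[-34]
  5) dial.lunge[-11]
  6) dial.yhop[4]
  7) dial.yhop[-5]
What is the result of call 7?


Act: dial.markday[1855-06-21]
Obs: 1855-06-21
Act: dial.gapto[1856-02-18]
Obs: 242
Act: dial.markday[2204-09-05]
Obs: 2204-09-05
Act: dial.lunge[-34]
Obs: 2201-11-05
Act: dial.lunge[-11]
Obs: 2200-12-05
Act: dial.yhop[4]
Obs: 2204-12-05
Act: dial.yhop[-5]
Obs: 2199-12-05

Answer: 2199-12-05


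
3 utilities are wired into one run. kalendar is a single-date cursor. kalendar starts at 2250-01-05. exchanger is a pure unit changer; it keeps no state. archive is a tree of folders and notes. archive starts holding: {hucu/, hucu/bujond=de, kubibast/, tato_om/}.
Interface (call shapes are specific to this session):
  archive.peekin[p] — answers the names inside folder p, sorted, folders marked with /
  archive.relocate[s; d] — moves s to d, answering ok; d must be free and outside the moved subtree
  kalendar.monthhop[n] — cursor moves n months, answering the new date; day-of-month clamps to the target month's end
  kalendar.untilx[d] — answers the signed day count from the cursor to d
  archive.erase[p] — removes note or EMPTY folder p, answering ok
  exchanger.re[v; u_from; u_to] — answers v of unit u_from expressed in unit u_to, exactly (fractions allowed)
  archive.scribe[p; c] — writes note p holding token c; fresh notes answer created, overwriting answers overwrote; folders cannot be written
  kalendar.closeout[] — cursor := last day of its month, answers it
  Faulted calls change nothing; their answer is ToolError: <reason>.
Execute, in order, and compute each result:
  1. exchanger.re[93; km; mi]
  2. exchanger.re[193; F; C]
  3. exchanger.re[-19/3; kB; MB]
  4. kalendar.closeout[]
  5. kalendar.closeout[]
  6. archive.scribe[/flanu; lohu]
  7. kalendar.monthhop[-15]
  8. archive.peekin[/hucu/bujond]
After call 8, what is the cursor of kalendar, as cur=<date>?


Answer: cur=2248-10-31

Derivation:
Invoking exchanger.re with v=93, u_from=km, u_to=mi, which returns 484375/8382.
I run exchanger.re with v=193, u_from=F, u_to=C, which returns 805/9.
I invoke exchanger.re with v=-19/3, u_from=kB, u_to=MB, → -19/3000.
Invoking kalendar.closeout, and observe 2250-01-31.
I call kalendar.closeout(): 2250-01-31.
Calling archive.scribe with p=/flanu, c=lohu, and get created.
Now I run kalendar.monthhop with n=-15, and see 2248-10-31.
I call archive.peekin with p=/hucu/bujond, and observe ToolError: not a directory.


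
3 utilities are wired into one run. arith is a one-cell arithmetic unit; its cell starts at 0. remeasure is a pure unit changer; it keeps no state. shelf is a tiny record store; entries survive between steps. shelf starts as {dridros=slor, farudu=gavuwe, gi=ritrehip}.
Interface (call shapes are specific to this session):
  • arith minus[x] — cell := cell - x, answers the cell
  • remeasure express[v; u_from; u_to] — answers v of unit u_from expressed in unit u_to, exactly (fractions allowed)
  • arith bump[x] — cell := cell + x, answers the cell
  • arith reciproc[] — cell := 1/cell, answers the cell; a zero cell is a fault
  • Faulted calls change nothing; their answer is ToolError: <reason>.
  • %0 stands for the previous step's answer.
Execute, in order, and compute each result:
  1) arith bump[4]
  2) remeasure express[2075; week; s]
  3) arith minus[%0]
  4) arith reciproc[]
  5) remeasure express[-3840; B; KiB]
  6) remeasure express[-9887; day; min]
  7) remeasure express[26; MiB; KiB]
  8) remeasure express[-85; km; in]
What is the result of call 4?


==> arith bump(x='4')
<== 4
==> remeasure express(v='2075', u_from='week', u_to='s')
<== 1254960000
==> arith minus(x='%0')
<== -1254959996
==> arith reciproc()
<== -1/1254959996
==> remeasure express(v='-3840', u_from='B', u_to='KiB')
<== -15/4
==> remeasure express(v='-9887', u_from='day', u_to='min')
<== -14237280
==> remeasure express(v='26', u_from='MiB', u_to='KiB')
<== 26624
==> remeasure express(v='-85', u_from='km', u_to='in')
<== -425000000/127

Answer: -1/1254959996


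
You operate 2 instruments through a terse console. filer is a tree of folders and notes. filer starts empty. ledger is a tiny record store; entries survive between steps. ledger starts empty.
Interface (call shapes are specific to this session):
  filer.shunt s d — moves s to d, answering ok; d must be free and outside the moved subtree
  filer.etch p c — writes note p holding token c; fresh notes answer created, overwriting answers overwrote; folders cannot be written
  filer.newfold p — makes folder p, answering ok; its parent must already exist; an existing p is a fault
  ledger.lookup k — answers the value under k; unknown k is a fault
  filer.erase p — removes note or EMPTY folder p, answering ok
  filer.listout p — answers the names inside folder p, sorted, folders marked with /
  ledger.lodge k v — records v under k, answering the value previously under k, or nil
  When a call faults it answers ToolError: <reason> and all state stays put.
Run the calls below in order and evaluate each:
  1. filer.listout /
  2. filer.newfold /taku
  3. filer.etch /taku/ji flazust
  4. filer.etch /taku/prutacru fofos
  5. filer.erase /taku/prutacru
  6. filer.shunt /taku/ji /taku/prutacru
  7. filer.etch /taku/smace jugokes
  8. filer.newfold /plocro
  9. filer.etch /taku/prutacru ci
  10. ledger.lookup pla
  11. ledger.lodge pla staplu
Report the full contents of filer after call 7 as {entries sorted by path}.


Answer: {taku/, taku/prutacru=flazust, taku/smace=jugokes}

Derivation:
> filer.listout p=/
  []
> filer.newfold p=/taku
  ok
> filer.etch p=/taku/ji c=flazust
  created
> filer.etch p=/taku/prutacru c=fofos
  created
> filer.erase p=/taku/prutacru
  ok
> filer.shunt s=/taku/ji d=/taku/prutacru
  ok
> filer.etch p=/taku/smace c=jugokes
  created
> filer.newfold p=/plocro
  ok
> filer.etch p=/taku/prutacru c=ci
  overwrote
> ledger.lookup k=pla
  ToolError: no such key pla
> ledger.lodge k=pla v=staplu
  nil


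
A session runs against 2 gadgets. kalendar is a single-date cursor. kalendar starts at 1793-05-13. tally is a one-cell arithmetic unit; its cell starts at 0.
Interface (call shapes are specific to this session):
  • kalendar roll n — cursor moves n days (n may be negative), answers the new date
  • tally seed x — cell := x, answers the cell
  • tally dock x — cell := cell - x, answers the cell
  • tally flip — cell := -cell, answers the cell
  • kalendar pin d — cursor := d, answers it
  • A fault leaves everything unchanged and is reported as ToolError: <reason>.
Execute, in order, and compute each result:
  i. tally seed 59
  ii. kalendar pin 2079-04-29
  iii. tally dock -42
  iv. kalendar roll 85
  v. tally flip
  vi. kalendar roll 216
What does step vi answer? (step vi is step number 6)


> tally seed x=59
  59
> kalendar pin d=2079-04-29
  2079-04-29
> tally dock x=-42
  101
> kalendar roll n=85
  2079-07-23
> tally flip
  -101
> kalendar roll n=216
  2080-02-24

Answer: 2080-02-24


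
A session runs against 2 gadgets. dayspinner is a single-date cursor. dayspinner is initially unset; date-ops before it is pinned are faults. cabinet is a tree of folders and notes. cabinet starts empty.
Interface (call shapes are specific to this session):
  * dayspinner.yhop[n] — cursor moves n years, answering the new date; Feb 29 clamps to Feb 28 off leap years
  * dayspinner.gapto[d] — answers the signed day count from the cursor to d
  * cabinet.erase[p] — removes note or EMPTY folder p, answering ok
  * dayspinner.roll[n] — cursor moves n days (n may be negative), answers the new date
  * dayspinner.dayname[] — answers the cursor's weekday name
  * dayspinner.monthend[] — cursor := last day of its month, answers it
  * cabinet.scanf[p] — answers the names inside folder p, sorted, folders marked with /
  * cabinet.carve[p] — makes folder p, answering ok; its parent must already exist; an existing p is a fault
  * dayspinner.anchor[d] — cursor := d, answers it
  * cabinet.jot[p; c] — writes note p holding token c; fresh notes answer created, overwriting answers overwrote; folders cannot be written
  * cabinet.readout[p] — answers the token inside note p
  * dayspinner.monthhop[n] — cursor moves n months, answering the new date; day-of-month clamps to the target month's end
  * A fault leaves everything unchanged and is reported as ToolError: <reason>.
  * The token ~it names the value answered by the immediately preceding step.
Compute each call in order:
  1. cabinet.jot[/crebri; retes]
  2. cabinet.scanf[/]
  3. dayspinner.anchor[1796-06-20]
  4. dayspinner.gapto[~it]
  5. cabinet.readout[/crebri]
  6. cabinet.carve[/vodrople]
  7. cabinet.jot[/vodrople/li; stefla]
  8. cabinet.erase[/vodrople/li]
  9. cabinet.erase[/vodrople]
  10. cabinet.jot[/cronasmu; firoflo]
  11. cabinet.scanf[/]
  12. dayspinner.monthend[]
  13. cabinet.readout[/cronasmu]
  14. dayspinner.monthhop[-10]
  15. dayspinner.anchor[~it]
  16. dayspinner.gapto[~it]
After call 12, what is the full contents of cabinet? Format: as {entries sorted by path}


[in] cabinet.jot p=/crebri c=retes
:: created
[in] cabinet.scanf p=/
:: [crebri]
[in] dayspinner.anchor d=1796-06-20
:: 1796-06-20
[in] dayspinner.gapto d=~it
:: 0
[in] cabinet.readout p=/crebri
:: retes
[in] cabinet.carve p=/vodrople
:: ok
[in] cabinet.jot p=/vodrople/li c=stefla
:: created
[in] cabinet.erase p=/vodrople/li
:: ok
[in] cabinet.erase p=/vodrople
:: ok
[in] cabinet.jot p=/cronasmu c=firoflo
:: created
[in] cabinet.scanf p=/
:: [crebri, cronasmu]
[in] dayspinner.monthend
:: 1796-06-30
[in] cabinet.readout p=/cronasmu
:: firoflo
[in] dayspinner.monthhop n=-10
:: 1795-08-30
[in] dayspinner.anchor d=~it
:: 1795-08-30
[in] dayspinner.gapto d=~it
:: 0

Answer: {crebri=retes, cronasmu=firoflo}
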